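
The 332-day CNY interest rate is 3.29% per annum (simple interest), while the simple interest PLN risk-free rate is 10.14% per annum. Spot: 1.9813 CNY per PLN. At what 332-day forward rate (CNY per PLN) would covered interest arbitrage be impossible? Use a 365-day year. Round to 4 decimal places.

T = 332/365 years.
CNY growth factor: 1 + 0.0329×332/365 = 1.0299255.
Growth of 1 PLN over T: 1 + 0.1014×332/365 = 1.0922323.
CIP: F = S · (grow CNY)/(grow PLN) = 1.9813 × 1.0299255/1.0922323 = 1.868276 CNY per PLN.

1.8683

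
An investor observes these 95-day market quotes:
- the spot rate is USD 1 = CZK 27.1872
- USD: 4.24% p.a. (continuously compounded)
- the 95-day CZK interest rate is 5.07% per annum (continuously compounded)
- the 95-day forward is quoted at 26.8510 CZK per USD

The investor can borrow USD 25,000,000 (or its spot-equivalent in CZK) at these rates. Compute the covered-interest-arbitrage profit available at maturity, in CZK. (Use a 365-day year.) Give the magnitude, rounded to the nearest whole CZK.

T = 95/365 years.
Invest the USD and cover forward: 25,000,000 × 1.01109673347 × 26.8510 = CZK 678,723,959.76.
Convert at spot and invest in CZK: 25,000,000 × 27.1872 × 1.01328334041 = CZK 688,708,420.81.
The quoted forward undervalues USD, so borrow USD, convert to CZK at spot, deposit the CZK at 5.07%, and buy USD forward at 26.8510 to cover the loan.
Profit = 688,708,420.81 − 678,723,959.76 = CZK 9,984,461.

CZK 9,984,461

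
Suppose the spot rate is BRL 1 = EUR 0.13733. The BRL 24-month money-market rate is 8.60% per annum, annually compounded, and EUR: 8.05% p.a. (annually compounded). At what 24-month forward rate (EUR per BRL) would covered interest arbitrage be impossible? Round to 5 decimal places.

T = 2 years.
EUR accumulates by (1 + 0.0805)^2 = 1.1674803.
BRL accumulates by (1 + 0.0860)^2 = 1.179396.
So F = 0.13733 × 1.1674803 / 1.179396 = 0.1359425 (EUR/BRL).

0.13594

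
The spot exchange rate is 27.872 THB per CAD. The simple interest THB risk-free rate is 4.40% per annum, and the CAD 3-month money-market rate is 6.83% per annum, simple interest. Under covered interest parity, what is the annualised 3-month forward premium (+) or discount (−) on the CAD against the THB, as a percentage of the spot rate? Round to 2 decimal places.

-2.39%

T = 3/12 years.
CIP forward (THB per CAD) = 27.872 × 1.011000/1.017075 = 27.705520.
Annualised premium = (F − S)/S × (1/T) = (27.705520 − 27.872)/27.872 ÷ (3/12) = -2.39%.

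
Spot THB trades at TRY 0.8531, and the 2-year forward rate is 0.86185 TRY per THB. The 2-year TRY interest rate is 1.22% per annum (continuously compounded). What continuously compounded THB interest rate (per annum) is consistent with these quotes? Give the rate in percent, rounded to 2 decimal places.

0.71%

T = 2 years.
CIP gives F = S · g_TRY/g_THB, so g_TRY/g_THB = 0.86185/0.8531 = 1.0102567.
TRY growth factor: e^(0.0122×2) = 1.0247001.
Hence g_THB = 1.0142968.
Take logs: ln 1.0142968 / 2 = 0.007098, so 0.71%.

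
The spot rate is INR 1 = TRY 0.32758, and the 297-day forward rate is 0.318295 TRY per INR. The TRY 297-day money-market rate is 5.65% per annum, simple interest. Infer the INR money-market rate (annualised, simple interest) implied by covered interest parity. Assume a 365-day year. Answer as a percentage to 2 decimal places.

9.40%

T = 297/365 years.
F/S = 0.318295/0.32758 = 0.9716558 = (growth of TRY) / (growth of INR).
The TRY side grows by 1 + 0.0565×297/365 = 1.045974.
So the INR growth factor = 1.0764861.
(1.0764861 − 1)/T = 0.093998, i.e. 9.40%.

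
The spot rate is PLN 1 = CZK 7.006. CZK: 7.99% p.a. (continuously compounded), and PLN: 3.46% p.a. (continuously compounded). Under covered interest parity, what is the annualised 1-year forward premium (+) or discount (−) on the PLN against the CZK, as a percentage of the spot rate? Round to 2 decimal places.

T = 1 year.
F = S · g_CZK/g_PLN = 7.006 × 1.0831787/1.0352055 = 7.330670.
Annualised premium = (F − S)/S × (1/T) = (7.330670 − 7.006)/7.006 ÷ 1 = 4.63%.

+4.63%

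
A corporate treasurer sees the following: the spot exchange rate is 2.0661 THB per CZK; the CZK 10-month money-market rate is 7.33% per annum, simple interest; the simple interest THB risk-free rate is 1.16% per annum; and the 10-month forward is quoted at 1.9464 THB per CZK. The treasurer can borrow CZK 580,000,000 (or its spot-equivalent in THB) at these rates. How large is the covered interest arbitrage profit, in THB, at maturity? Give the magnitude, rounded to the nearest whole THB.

THB 12,052,226

T = 10/12 years.
Route A — deposit CZK, sell forward: 580,000,000 × 1.061083333333 × 1.9464 = THB 1,197,869,708.00.
Route B — convert at spot, deposit THB: 580,000,000 × 2.0661 × 1.009666666667 = THB 1,209,921,934.00.
The quoted forward undervalues CZK, so borrow CZK, convert to THB at spot, deposit the THB at 1.16%, and buy CZK forward at 1.9464 to cover the loan.
Profit = 1,209,921,934.00 − 1,197,869,708.00 = THB 12,052,226.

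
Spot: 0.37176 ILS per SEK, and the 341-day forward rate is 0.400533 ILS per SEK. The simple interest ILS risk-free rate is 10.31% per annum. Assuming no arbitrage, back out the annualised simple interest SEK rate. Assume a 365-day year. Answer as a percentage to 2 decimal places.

T = 341/365 years.
By CIP, F/S equals the ILS-to-SEK growth ratio: 0.400533/0.37176 = 1.0773967.
ILS growth factor: 1 + 0.1031×341/365 = 1.0963208.
That pins the SEK growth at 1.0175647.
(1.0175647 − 1)/T = 0.018801, i.e. 1.88%.

1.88%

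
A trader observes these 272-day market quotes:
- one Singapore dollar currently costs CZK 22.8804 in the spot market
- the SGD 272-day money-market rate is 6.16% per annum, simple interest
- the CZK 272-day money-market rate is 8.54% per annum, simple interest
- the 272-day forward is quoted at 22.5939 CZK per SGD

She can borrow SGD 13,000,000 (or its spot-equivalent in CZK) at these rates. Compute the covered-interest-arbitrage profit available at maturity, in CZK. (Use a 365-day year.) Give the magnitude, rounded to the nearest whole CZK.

CZK 9,170,927

T = 272/365 years.
Keep in SGD, deliver into the forward: 13,000,000·1.04590465753·22.5939 = CZK 307,203,848.14.
Swap to CZK now, deposit: 13,000,000·22.8804·1.06364054795 = CZK 316,374,775.51.
The quoted forward undervalues SGD, so borrow SGD, convert to CZK at spot, deposit the CZK at 8.54%, and buy SGD forward at 22.5939 to cover the loan.
Arbitrage profit = |307,203,848.14 − 316,374,775.51| = CZK 9,170,927.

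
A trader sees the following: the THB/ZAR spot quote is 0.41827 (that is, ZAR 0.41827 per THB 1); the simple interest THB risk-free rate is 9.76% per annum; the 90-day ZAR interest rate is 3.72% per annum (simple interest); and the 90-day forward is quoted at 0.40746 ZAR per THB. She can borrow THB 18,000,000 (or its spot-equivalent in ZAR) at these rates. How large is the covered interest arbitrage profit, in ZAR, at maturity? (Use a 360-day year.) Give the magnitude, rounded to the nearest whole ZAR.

ZAR 85,642

T = 90/360 years.
Keep in THB, deliver into the forward: 18,000,000·1.024400·0.40746 = ZAR 7,513,236.43.
Swap to ZAR now, deposit: 18,000,000·0.41827·1.009300 = ZAR 7,598,878.40.
The quoted forward undervalues THB, so borrow THB, convert to ZAR at spot, deposit the ZAR at 3.72%, and buy THB forward at 0.40746 to cover the loan.
Profit = 7,598,878.40 − 7,513,236.43 = ZAR 85,642.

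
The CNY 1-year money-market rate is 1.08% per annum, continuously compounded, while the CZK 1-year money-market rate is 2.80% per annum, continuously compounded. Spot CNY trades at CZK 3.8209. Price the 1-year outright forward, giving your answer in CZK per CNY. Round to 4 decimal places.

T = 1 year.
Growth of 1 CZK over T: e^(0.0280×1) = 1.0283957.
CNY accumulates by e^(0.0108×1) = 1.0108585.
So F = 3.8209 × 1.0283957 / 1.0108585 = 3.887188 (CZK/CNY).

3.8872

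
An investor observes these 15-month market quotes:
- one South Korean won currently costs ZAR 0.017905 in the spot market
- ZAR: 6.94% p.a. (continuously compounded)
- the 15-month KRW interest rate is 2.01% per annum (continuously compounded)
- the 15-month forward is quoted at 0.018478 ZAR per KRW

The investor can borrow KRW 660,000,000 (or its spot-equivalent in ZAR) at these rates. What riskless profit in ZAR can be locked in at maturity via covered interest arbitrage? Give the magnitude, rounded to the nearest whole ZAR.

ZAR 382,458

T = 15/12 years.
Route A — deposit KRW, sell forward: 660,000,000 × 1.0254432929 × 0.018478 = ZAR 12,505,773.17.
Route B — convert at spot, deposit ZAR: 660,000,000 × 0.017905 × 1.0906239896 = ZAR 12,888,230.87.
The quoted forward undervalues KRW, so borrow KRW, convert to ZAR at spot, deposit the ZAR at 6.94%, and buy KRW forward at 0.018478 to cover the loan.
Arbitrage profit = |12,505,773.17 − 12,888,230.87| = ZAR 382,458.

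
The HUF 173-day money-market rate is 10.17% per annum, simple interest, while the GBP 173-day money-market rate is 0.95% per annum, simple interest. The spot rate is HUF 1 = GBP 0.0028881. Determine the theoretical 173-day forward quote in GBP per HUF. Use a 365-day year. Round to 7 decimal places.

0.0027677

T = 173/365 years.
GBP growth factor: 1 + 0.0095×173/365 = 1.0045027.
HUF growth factor: 1 + 0.1017×173/365 = 1.048203.
So F = 0.0028881 × 1.0045027 / 1.048203 = 0.002767693 (GBP/HUF).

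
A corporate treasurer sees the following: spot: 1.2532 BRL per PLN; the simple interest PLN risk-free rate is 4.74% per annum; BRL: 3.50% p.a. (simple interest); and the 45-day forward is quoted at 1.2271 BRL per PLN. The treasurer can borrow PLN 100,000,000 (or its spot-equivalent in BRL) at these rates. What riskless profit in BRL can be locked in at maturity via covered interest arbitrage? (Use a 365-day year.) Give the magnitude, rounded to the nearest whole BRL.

BRL 2,433,667

T = 45/365 years.
Invest the PLN and cover forward: 100,000,000 × 1.00584383562 × 1.2271 = BRL 123,427,097.07.
Convert at spot and invest in BRL: 100,000,000 × 1.2532 × 1.00431506849 = BRL 125,860,764.38.
The quoted forward undervalues PLN, so borrow PLN, convert to BRL at spot, deposit the BRL at 3.50%, and buy PLN forward at 1.2271 to cover the loan.
Arbitrage profit = |123,427,097.07 − 125,860,764.38| = BRL 2,433,667.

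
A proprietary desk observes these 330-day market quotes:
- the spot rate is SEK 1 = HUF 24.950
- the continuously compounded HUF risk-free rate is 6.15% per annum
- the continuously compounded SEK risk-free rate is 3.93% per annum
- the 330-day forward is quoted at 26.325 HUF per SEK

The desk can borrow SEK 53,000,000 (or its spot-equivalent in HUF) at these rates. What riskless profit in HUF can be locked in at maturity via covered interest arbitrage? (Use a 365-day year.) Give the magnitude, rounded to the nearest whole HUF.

T = 330/365 years.
Invest the SEK and cover forward: 53,000,000 × 1.036170294075 × 26.325 = HUF 1,445,690,698.55.
Convert at spot and invest in HUF: 53,000,000 × 24.950 × 1.057177625633 = HUF 1,397,958,833.26.
The quoted forward overvalues SEK, so borrow HUF, buy SEK at spot, deposit the SEK at 3.93%, and sell the proceeds forward at 26.325.
Profit = 1,445,690,698.55 − 1,397,958,833.26 = HUF 47,731,865.

HUF 47,731,865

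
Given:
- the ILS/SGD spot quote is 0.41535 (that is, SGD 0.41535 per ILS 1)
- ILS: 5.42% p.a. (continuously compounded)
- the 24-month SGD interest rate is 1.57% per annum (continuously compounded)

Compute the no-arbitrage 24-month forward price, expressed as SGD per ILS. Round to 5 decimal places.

0.38457

T = 2 years.
SGD accumulates by e^(0.0157×2) = 1.0318982.
ILS growth factor: e^(0.0542×2) = 1.1144935.
Forward (SGD per ILS) = 0.41535 × 1.0318982 / 1.1144935 = 0.3845683.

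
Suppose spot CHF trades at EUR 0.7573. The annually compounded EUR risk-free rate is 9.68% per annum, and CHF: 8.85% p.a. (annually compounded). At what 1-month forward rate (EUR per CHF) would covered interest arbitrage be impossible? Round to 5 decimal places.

0.75778

T = 1/12 years.
Growth of 1 EUR over T: (1 + 0.0968)^(1/12) = 1.0077295.
Growth of 1 CHF over T: (1 + 0.0885)^(1/12) = 1.0070917.
So F = 0.7573 × 1.0077295 / 1.0070917 = 0.7577796 (EUR/CHF).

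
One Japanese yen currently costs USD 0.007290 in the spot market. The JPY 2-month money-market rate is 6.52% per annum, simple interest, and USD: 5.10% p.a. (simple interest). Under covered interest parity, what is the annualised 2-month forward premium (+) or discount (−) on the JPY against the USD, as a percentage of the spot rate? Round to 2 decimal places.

-1.40%

T = 2/12 years.
F = S · g_USD/g_JPY = 0.00729 × 1.008500/1.0108667 = 0.007272932.
Annualised premium = (F − S)/S × (1/T) = (0.007272932 − 0.00729)/0.00729 ÷ (2/12) = -1.40%.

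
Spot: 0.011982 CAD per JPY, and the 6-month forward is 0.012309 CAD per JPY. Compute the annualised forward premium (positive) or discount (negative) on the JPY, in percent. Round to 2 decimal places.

T = 6/12 years.
(F − S)/S = (0.012309 − 0.011982)/0.011982 = 0.0272909.
Per annum: 0.0272909 / (6/12) = 0.054582 = 5.46%.

+5.46%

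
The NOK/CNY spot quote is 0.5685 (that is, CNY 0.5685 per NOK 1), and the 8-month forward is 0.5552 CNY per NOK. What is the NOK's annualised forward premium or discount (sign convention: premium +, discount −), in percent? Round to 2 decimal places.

T = 8/12 years.
Period premium: (0.5552 − 0.5685)/0.5685 = -0.0233949.
×(1/T) gives -3.51% p.a.

-3.51%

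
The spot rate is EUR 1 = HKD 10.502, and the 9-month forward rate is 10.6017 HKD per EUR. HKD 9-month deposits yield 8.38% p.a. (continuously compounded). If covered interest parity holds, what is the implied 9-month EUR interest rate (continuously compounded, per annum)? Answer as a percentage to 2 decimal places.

T = 9/12 years.
By CIP, F/S equals the HKD-to-EUR growth ratio: 10.6017/10.502 = 1.0094934.
The HKD side grows by e^(0.0838×9/12) = 1.0648671.
That pins the EUR growth at 1.054853.
r = ln(1.054853)/(9/12) = 0.071202 → 7.12%.

7.12%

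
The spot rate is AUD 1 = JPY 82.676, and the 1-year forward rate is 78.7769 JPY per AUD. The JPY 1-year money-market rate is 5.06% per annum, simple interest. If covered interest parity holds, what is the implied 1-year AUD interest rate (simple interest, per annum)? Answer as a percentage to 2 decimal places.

T = 1 year.
By CIP, F/S equals the JPY-to-AUD growth ratio: 78.7769/82.676 = 0.9528388.
JPY growth factor: 1 + 0.0506×1 = 1.050600.
Hence g_AUD = 1.1025999.
r = (1.1025999 − 1)/1 = 0.102600 → 10.26%.

10.26%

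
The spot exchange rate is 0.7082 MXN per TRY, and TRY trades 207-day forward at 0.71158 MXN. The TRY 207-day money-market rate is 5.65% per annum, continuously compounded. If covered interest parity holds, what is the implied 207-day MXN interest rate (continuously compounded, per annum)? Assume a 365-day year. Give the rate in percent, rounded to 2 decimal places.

6.49%

T = 207/365 years.
F/S = 0.71158/0.7082 = 1.0047727 = (growth of MXN) / (growth of TRY).
The TRY side grows by e^(0.0565×207/365) = 1.0325614.
So the MXN growth factor = 1.0374895.
Take logs: ln 1.0374895 / (207/365) = 0.064896, so 6.49%.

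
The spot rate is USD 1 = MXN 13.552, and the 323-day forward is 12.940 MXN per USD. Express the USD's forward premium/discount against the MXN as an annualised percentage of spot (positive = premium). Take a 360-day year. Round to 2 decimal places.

T = 323/360 years.
Period premium: (12.940 − 13.552)/13.552 = -0.0451594.
×(1/T) gives -5.03% p.a.

-5.03%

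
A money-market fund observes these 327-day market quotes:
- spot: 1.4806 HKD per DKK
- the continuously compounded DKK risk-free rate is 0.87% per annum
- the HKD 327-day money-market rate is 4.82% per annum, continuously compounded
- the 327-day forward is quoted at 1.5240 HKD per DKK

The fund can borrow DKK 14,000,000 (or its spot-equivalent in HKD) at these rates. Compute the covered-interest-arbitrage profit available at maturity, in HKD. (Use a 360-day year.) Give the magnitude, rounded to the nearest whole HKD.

T = 327/360 years.
Invest the DKK and cover forward: 14,000,000 × 1.0079338072 × 1.5240 = HKD 21,505,275.71.
Convert at spot and invest in HKD: 14,000,000 × 1.4806 × 1.0447542253 = HKD 21,656,083.48.
The quoted forward undervalues DKK, so borrow DKK, convert to HKD at spot, deposit the HKD at 4.82%, and buy DKK forward at 1.5240 to cover the loan.
Arbitrage profit = |21,505,275.71 − 21,656,083.48| = HKD 150,808.

HKD 150,808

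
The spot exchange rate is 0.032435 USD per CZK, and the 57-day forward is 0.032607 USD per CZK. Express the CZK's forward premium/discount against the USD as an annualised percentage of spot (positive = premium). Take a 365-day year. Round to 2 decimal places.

+3.40%

T = 57/365 years.
CZK trades forward at +0.53029% vs spot over the period.
Annualise by dividing by T: 0.0053029 / (57/365) = 0.033957 → 3.40%.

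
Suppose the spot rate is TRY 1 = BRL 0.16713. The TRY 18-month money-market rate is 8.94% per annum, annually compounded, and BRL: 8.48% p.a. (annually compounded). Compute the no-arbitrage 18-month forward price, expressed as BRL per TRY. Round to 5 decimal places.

0.16607

T = 18/12 years.
BRL growth factor: (1 + 0.0848)^(18/12) = 1.1298597.
TRY growth factor: (1 + 0.0894)^(18/12) = 1.1370539.
CIP: F = S · (grow BRL)/(grow TRY) = 0.16713 × 1.1298597/1.1370539 = 0.1660726 BRL per TRY.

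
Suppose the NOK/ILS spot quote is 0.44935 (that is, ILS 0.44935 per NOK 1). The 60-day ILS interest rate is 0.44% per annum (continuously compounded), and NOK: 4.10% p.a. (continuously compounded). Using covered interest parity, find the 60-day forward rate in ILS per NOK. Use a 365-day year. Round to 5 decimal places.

0.44665

T = 60/365 years.
ILS accumulates by e^(0.0044×60/365) = 1.0007235.
NOK growth factor: e^(0.0410×60/365) = 1.0067625.
So F = 0.44935 × 1.0007235 / 1.0067625 = 0.4466546 (ILS/NOK).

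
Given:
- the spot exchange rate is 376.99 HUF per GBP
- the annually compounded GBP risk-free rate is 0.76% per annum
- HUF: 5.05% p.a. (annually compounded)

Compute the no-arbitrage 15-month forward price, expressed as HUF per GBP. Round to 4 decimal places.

397.1593

T = 15/12 years.
Growth of 1 HUF over T: (1 + 0.0505)^(15/12) = 1.063518554.
Growth of 1 GBP over T: (1 + 0.0076)^(15/12) = 1.009509008.
Forward (HUF per GBP) = 376.99 × 1.063518554 / 1.009509008 = 397.159269.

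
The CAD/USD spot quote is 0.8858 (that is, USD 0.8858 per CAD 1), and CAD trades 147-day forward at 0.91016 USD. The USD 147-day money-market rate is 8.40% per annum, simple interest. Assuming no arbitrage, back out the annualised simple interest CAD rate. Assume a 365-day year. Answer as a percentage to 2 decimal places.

T = 147/365 years.
By CIP, F/S equals the USD-to-CAD growth ratio: 0.91016/0.8858 = 1.0275006.
USD growth factor: 1 + 0.0840×147/365 = 1.0338301.
That pins the CAD growth at 1.0061601.
r = (1.0061601 − 1)/(147/365) = 0.015295 → 1.53%.

1.53%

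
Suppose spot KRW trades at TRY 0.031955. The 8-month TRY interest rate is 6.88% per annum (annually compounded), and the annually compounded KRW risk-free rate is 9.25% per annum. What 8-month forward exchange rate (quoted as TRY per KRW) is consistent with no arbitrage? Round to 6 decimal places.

0.031491

T = 8/12 years.
TRY accumulates by (1 + 0.0688)^(8/12) = 1.0453562.
Growth of 1 KRW over T: (1 + 0.0925)^(8/12) = 1.0607531.
So F = 0.031955 × 1.0453562 / 1.0607531 = 0.03149117 (TRY/KRW).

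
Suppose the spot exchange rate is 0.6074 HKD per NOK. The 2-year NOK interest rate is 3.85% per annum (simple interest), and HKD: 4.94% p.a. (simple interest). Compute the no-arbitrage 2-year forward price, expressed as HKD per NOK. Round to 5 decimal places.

T = 2 years.
HKD accumulates by 1 + 0.0494×2 = 1.098800.
Growth of 1 NOK over T: 1 + 0.0385×2 = 1.077000.
Forward (HKD per NOK) = 0.6074 × 1.098800 / 1.077000 = 0.6196946.

0.61969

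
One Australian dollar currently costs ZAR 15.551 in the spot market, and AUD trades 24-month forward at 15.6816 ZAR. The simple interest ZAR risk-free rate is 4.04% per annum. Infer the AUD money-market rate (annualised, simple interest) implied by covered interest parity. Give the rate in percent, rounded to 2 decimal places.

T = 2 years.
By CIP, F/S equals the ZAR-to-AUD growth ratio: 15.6816/15.551 = 1.0083982.
The ZAR side grows by 1 + 0.0404×2 = 1.080800.
So the AUD growth factor = 1.0717988.
r = (1.0717988 − 1)/2 = 0.035899 → 3.59%.

3.59%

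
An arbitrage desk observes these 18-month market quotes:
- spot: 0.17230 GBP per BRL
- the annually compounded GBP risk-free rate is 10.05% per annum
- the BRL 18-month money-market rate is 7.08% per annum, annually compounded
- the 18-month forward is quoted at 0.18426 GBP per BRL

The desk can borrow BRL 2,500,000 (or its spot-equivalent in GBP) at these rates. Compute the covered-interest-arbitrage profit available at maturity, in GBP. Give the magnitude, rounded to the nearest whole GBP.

T = 18/12 years.
Route A — deposit BRL, sell forward: 2,500,000 × 1.10805813 × 0.18426 = GBP 510,426.98.
Route B — convert at spot, deposit GBP: 2,500,000 × 0.17230 × 1.15447643 = GBP 497,290.72.
The quoted forward overvalues BRL, so borrow GBP, buy BRL at spot, deposit the BRL at 7.08%, and sell the proceeds forward at 0.18426.
Profit = 510,426.98 − 497,290.72 = GBP 13,136.

GBP 13,136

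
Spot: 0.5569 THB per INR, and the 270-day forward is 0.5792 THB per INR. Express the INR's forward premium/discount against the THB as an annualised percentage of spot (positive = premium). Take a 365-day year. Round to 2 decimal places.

+5.41%

T = 270/365 years.
Period premium: (0.5792 − 0.5569)/0.5569 = 0.0400431.
Per annum: 0.0400431 / (270/365) = 0.054132 = 5.41%.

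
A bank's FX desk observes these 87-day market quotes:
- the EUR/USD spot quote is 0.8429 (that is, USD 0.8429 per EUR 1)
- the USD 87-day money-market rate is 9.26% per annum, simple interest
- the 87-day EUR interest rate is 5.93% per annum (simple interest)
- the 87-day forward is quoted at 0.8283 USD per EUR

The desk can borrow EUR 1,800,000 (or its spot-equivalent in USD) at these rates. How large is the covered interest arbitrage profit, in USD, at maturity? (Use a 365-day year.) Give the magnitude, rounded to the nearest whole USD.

T = 87/365 years.
Route A — deposit EUR, sell forward: 1,800,000 × 1.014134521 × 0.8283 = USD 1,512,013.72.
Route B — convert at spot, deposit USD: 1,800,000 × 0.8429 × 1.022071781 = USD 1,550,707.75.
The quoted forward undervalues EUR, so borrow EUR, convert to USD at spot, deposit the USD at 9.26%, and buy EUR forward at 0.8283 to cover the loan.
The gap between the two covered legs is USD 38,694.

USD 38,694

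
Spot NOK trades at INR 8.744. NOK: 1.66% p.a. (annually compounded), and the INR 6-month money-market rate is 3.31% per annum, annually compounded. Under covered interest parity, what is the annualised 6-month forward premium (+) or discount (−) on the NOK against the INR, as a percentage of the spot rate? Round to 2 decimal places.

T = 6/12 years.
F = S · g_INR/g_NOK = 8.744 × 1.0164153/1.0082658 = 8.814675.
Annualised premium = (F − S)/S × (1/T) = (8.814675 − 8.744)/8.744 ÷ (6/12) = 1.62%.

+1.62%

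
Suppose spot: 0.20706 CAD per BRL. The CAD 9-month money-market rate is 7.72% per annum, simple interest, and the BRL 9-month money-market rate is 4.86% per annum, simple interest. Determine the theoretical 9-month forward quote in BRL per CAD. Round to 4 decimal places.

4.7316

T = 9/12 years.
Growth of 1 CAD over T: 1 + 0.0772×9/12 = 1.057900.
BRL growth factor: 1 + 0.0486×9/12 = 1.036450.
CIP: F = S · (grow CAD)/(grow BRL) = 0.20706 × 1.057900/1.036450 = 0.2113452 CAD per BRL.
Invert for BRL per CAD: 1 / 0.2113452 = 4.7316.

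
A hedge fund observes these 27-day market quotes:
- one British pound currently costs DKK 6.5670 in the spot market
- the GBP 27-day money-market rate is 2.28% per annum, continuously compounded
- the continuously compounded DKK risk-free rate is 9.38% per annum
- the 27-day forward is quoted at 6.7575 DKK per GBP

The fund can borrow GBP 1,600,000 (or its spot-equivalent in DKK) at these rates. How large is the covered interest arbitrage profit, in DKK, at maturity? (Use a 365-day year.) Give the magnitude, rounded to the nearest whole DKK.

T = 27/365 years.
Invest the GBP and cover forward: 1,600,000 × 1.0016879984 × 6.7575 = DKK 10,830,250.64.
Convert at spot and invest in DKK: 1,600,000 × 6.5670 × 1.0069627582 = DKK 10,580,359.09.
The quoted forward overvalues GBP, so borrow DKK, buy GBP at spot, deposit the GBP at 2.28%, and sell the proceeds forward at 6.7575.
Profit = 10,830,250.64 − 10,580,359.09 = DKK 249,892.

DKK 249,892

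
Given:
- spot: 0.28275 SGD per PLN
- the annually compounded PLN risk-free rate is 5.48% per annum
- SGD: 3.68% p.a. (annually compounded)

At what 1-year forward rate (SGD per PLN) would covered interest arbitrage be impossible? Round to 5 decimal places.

T = 1 year.
SGD accumulates by (1 + 0.0368)^1 = 1.036800.
Growth of 1 PLN over T: (1 + 0.0548)^1 = 1.054800.
CIP: F = S · (grow SGD)/(grow PLN) = 0.28275 × 1.036800/1.054800 = 0.2779249 SGD per PLN.

0.27792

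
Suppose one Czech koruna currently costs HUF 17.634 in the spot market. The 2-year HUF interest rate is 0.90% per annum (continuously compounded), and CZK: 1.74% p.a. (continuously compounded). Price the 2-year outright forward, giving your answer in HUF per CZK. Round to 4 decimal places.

17.3402

T = 2 years.
HUF accumulates by e^(0.0090×2) = 1.01816298.
Growth of 1 CZK over T: e^(0.0174×2) = 1.03541261.
Forward (HUF per CZK) = 17.634 × 1.01816298 / 1.03541261 = 17.340223.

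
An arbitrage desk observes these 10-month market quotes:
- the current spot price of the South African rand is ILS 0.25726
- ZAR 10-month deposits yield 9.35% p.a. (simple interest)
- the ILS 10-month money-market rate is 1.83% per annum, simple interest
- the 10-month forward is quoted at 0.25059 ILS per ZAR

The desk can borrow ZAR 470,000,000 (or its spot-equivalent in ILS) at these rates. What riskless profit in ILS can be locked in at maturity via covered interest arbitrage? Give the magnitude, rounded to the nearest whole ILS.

T = 10/12 years.
Invest the ZAR and cover forward: 470,000,000 × 1.07791666667 × 0.25059 = ILS 126,954,114.63.
Convert at spot and invest in ILS: 470,000,000 × 0.25726 × 1.015250 = ILS 122,756,111.05.
The quoted forward overvalues ZAR, so borrow ILS, buy ZAR at spot, deposit the ZAR at 9.35%, and sell the proceeds forward at 0.25059.
Profit = 126,954,114.63 − 122,756,111.05 = ILS 4,198,004.

ILS 4,198,004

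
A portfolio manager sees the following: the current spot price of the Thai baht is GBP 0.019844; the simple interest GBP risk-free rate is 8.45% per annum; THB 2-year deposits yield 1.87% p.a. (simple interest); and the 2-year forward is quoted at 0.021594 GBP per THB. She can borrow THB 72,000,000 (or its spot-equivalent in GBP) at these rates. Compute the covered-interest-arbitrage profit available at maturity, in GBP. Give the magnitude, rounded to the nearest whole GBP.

GBP 57,313

T = 2 years.
Keep in THB, deliver into the forward: 72,000,000·1.037400·0.021594 = GBP 1,612,916.32.
Swap to GBP now, deposit: 72,000,000·0.019844·1.169000 = GBP 1,670,229.79.
The quoted forward undervalues THB, so borrow THB, convert to GBP at spot, deposit the GBP at 8.45%, and buy THB forward at 0.021594 to cover the loan.
The gap between the two covered legs is GBP 57,313.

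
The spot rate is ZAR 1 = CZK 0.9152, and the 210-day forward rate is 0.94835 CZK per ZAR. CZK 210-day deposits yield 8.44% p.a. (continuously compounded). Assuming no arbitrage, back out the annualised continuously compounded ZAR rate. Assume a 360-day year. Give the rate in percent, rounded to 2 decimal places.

T = 210/360 years.
F/S = 0.94835/0.9152 = 1.0362216 = (growth of CZK) / (growth of ZAR).
CZK growth factor: e^(0.0844×210/360) = 1.0504654.
That pins the ZAR growth at 1.0137459.
r = ln(1.0137459)/(210/360) = 0.023404 → 2.34%.

2.34%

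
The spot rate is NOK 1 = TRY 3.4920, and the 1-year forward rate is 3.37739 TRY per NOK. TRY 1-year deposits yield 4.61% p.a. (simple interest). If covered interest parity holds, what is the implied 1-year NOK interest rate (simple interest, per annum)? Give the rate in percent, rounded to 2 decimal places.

8.16%

T = 1 year.
CIP gives F = S · g_TRY/g_NOK, so g_TRY/g_NOK = 3.37739/3.492 = 0.9671793.
TRY growth factor: 1 + 0.0461×1 = 1.046100.
So the NOK growth factor = 1.0815988.
r = (1.0815988 − 1)/1 = 0.081599 → 8.16%.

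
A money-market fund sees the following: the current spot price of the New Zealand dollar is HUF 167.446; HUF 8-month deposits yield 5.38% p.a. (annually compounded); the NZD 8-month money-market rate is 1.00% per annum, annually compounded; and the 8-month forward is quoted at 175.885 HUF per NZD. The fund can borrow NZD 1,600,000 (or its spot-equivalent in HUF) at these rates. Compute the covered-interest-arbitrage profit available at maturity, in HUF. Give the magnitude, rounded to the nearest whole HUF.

T = 8/12 years.
Route A — deposit NZD, sell forward: 1,600,000 × 1.00665560465 × 175.885 = HUF 283,288,993.64.
Route B — convert at spot, deposit HUF: 1,600,000 × 167.446 × 1.03555251914 = HUF 277,438,603.39.
The quoted forward overvalues NZD, so borrow HUF, buy NZD at spot, deposit the NZD at 1.00%, and sell the proceeds forward at 175.885.
Profit = 283,288,993.64 − 277,438,603.39 = HUF 5,850,390.

HUF 5,850,390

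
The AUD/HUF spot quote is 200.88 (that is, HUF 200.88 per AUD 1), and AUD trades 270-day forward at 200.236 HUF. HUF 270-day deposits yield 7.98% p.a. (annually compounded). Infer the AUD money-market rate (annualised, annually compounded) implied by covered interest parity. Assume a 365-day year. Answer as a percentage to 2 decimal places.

8.45%

T = 270/365 years.
CIP gives F = S · g_HUF/g_AUD, so g_HUF/g_AUD = 200.236/200.88 = 0.9967941.
The HUF side grows by (1 + 0.0798)^(270/365) = 1.0584368.
Hence g_AUD = 1.061841.
r = 1.061841^(365/270) − 1 = 0.084498 → 8.45%.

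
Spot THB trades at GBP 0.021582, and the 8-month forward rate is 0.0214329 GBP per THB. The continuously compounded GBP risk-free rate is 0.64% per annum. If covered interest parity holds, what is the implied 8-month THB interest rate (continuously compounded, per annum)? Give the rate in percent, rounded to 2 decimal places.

T = 8/12 years.
By CIP, F/S equals the GBP-to-THB growth ratio: 0.0214329/0.021582 = 0.9930915.
The GBP side grows by e^(0.0064×8/12) = 1.0042758.
So the THB growth factor = 1.0112621.
Take logs: ln 1.0112621 / (8/12) = 0.016799, so 1.68%.

1.68%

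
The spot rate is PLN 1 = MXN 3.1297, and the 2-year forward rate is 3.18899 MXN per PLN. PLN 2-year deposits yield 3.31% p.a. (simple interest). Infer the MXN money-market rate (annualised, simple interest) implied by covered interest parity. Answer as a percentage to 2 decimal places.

T = 2 years.
F/S = 3.18899/3.1297 = 1.0189443 = (growth of MXN) / (growth of PLN).
PLN growth factor: 1 + 0.0331×2 = 1.066200.
So the MXN growth factor = 1.0863984.
(1.0863984 − 1)/T = 0.043199, i.e. 4.32%.

4.32%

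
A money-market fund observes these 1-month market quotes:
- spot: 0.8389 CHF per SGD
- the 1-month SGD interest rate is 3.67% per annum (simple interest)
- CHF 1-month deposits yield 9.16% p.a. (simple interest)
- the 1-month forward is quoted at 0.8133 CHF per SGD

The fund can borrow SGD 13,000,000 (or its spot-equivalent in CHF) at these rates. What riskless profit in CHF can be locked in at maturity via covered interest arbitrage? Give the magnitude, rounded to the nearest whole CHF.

T = 1/12 years.
Route A — deposit SGD, sell forward: 13,000,000 × 1.0030583333 × 0.8133 = CHF 10,605,235.45.
Route B — convert at spot, deposit CHF: 13,000,000 × 0.8389 × 1.0076333333 = CHF 10,988,946.84.
The quoted forward undervalues SGD, so borrow SGD, convert to CHF at spot, deposit the CHF at 9.16%, and buy SGD forward at 0.8133 to cover the loan.
The gap between the two covered legs is CHF 383,711.

CHF 383,711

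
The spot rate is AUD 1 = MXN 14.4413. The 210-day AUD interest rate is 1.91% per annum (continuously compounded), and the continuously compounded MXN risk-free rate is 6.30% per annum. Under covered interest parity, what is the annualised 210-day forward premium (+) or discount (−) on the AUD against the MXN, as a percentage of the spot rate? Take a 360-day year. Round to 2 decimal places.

T = 210/360 years.
F = S · g_MXN/g_AUD = 14.4413 × 1.0374336/1.011204 = 14.8158926.
(F − S)/S ÷ T = (14.8158926 − 14.4413)/14.4413/(210/360) = 0.044467 → 4.45%.

+4.45%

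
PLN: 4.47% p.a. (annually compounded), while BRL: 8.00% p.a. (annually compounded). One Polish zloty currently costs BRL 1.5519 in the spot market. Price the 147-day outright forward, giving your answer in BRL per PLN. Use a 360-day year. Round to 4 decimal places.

1.5731

T = 147/360 years.
Growth of 1 BRL over T: (1 + 0.0800)^(147/360) = 1.0319248.
Growth of 1 PLN over T: (1 + 0.0447)^(147/360) = 1.0180167.
CIP: F = S · (grow BRL)/(grow PLN) = 1.5519 × 1.0319248/1.0180167 = 1.573102 BRL per PLN.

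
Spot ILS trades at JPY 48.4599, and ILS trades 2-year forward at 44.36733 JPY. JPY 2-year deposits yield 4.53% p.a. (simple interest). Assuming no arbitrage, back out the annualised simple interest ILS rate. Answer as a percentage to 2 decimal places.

9.56%

T = 2 years.
CIP gives F = S · g_JPY/g_ILS, so g_JPY/g_ILS = 44.36733/48.4599 = 0.9155473.
JPY growth factor: 1 + 0.0453×2 = 1.090600.
Hence g_ILS = 1.1912001.
r = (1.1912001 − 1)/2 = 0.095600 → 9.56%.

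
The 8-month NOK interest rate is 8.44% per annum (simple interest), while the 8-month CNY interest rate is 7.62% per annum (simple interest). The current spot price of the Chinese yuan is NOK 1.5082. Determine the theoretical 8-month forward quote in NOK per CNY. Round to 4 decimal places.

1.5160

T = 8/12 years.
NOK growth factor: 1 + 0.0844×8/12 = 1.0562667.
Growth of 1 CNY over T: 1 + 0.0762×8/12 = 1.050800.
Forward (NOK per CNY) = 1.5082 × 1.0562667 / 1.050800 = 1.516046.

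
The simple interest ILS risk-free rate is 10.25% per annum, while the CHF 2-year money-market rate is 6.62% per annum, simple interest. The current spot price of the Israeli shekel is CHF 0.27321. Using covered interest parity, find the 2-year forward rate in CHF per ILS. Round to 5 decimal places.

0.25675

T = 2 years.
Growth of 1 CHF over T: 1 + 0.0662×2 = 1.132400.
ILS growth factor: 1 + 0.1025×2 = 1.205000.
Forward (CHF per ILS) = 0.27321 × 1.132400 / 1.205000 = 0.2567494.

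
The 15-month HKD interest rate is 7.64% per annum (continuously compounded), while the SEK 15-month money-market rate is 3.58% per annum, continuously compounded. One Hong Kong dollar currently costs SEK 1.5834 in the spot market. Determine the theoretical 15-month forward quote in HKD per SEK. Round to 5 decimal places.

0.66443

T = 15/12 years.
SEK accumulates by e^(0.0358×15/12) = 1.0457664.
Growth of 1 HKD over T: e^(0.0764×15/12) = 1.1002088.
CIP: F = S · (grow SEK)/(grow HKD) = 1.5834 × 1.0457664/1.1002088 = 1.505048 SEK per HKD.
Invert for HKD per SEK: 1 / 1.505048 = 0.66443.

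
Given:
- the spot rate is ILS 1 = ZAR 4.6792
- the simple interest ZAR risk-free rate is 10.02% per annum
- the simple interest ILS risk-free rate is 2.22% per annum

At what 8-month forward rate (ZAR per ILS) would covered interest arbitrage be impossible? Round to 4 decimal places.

T = 8/12 years.
Growth of 1 ZAR over T: 1 + 0.1002×8/12 = 1.066800.
ILS growth factor: 1 + 0.0222×8/12 = 1.014800.
So F = 4.6792 × 1.066800 / 1.014800 = 4.918970 (ZAR/ILS).

4.9190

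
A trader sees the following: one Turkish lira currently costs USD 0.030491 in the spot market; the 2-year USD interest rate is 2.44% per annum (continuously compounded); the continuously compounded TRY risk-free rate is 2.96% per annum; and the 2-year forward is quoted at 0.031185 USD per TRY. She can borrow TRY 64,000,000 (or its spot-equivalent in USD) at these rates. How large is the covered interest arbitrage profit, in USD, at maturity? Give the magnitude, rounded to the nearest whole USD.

USD 68,546

T = 2 years.
Keep in TRY, deliver into the forward: 64,000,000·1.060987417·0.031185 = USD 2,117,561.13.
Swap to USD now, deposit: 64,000,000·0.030491·1.050010328 = USD 2,049,015.35.
The quoted forward overvalues TRY, so borrow USD, buy TRY at spot, deposit the TRY at 2.96%, and sell the proceeds forward at 0.031185.
Profit = 2,117,561.13 − 2,049,015.35 = USD 68,546.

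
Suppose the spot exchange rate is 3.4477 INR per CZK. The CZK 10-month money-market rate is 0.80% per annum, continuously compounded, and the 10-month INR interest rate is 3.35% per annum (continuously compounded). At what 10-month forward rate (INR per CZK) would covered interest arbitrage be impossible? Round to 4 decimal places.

3.5217

T = 10/12 years.
INR growth factor: e^(0.0335×10/12) = 1.028310.
CZK growth factor: e^(0.0080×10/12) = 1.0066889.
CIP: F = S · (grow INR)/(grow CZK) = 3.4477 × 1.028310/1.0066889 = 3.521748 INR per CZK.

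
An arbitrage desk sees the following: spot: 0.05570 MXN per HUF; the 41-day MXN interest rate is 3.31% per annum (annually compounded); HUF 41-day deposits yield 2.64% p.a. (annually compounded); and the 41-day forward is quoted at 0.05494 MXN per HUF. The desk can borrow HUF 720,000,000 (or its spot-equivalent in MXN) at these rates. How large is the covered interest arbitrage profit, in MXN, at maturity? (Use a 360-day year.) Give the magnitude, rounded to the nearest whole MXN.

T = 41/360 years.
Invest the HUF and cover forward: 720,000,000 × 1.0029720715 × 0.05494 = MXN 39,674,365.64.
Convert at spot and invest in MXN: 720,000,000 × 0.05570 × 1.0037155624 = MXN 40,253,008.91.
The quoted forward undervalues HUF, so borrow HUF, convert to MXN at spot, deposit the MXN at 3.31%, and buy HUF forward at 0.05494 to cover the loan.
The gap between the two covered legs is MXN 578,643.

MXN 578,643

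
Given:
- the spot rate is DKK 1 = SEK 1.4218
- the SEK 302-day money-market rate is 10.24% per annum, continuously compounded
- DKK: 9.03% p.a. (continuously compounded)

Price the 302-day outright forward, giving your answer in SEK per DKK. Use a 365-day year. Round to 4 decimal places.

T = 302/365 years.
SEK accumulates by e^(0.1024×302/365) = 1.0884182.
Growth of 1 DKK over T: e^(0.0903×302/365) = 1.0775759.
CIP: F = S · (grow SEK)/(grow DKK) = 1.4218 × 1.0884182/1.0775759 = 1.436106 SEK per DKK.

1.4361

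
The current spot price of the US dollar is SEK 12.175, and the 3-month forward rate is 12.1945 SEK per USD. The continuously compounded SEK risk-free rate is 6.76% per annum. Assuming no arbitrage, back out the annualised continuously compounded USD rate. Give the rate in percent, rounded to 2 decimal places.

6.12%

T = 3/12 years.
By CIP, F/S equals the SEK-to-USD growth ratio: 12.1945/12.175 = 1.0016016.
SEK growth factor: e^(0.0676×3/12) = 1.0170436.
Hence g_USD = 1.0154173.
r = ln(1.0154173)/(3/12) = 0.061199 → 6.12%.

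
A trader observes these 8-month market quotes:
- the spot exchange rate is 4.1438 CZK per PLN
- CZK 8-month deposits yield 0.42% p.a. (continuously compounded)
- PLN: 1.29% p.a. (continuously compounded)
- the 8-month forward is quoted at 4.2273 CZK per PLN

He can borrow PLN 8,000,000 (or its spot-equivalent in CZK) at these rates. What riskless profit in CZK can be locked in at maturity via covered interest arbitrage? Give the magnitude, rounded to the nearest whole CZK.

CZK 867,141

T = 8/12 years.
Route A — deposit PLN, sell forward: 8,000,000 × 1.0086370862 × 4.2273 = CZK 34,110,492.44.
Route B — convert at spot, deposit CZK: 8,000,000 × 4.1438 × 1.0028039237 = CZK 33,243,351.19.
The quoted forward overvalues PLN, so borrow CZK, buy PLN at spot, deposit the PLN at 1.29%, and sell the proceeds forward at 4.2273.
Profit = 34,110,492.44 − 33,243,351.19 = CZK 867,141.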